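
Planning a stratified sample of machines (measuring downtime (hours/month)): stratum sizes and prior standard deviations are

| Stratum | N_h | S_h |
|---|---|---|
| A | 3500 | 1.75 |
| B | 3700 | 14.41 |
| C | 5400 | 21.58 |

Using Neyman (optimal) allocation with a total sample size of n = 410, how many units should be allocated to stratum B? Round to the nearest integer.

Neyman allocation: n_h = n · N_h S_h / Σ N_i S_i, with n = 410.
  stratum A: N_h·S_h = 3500·1.75 = 6125.00
  stratum B: N_h·S_h = 3700·14.41 = 53317.00
  stratum C: N_h·S_h = 5400·21.58 = 116532.00
Σ N_h S_h = 175974.00
n for stratum B = 410·53317.00/175974.00 = 124.223 → 124

124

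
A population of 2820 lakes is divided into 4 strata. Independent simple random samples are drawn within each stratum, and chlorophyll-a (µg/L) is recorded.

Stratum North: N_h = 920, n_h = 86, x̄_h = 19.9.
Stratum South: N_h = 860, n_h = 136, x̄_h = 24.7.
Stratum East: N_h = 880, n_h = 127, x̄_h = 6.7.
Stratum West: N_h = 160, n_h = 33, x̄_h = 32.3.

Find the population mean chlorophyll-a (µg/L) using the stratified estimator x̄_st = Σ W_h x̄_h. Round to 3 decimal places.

N = Σ N_h = 2820. Stratum weights W_h = N_h/N.
x̄_st = (920·19.9 + 860·24.7 + 880·6.7 + 160·32.3) / 2820 = 17.94823

x̄_st ≈ 17.948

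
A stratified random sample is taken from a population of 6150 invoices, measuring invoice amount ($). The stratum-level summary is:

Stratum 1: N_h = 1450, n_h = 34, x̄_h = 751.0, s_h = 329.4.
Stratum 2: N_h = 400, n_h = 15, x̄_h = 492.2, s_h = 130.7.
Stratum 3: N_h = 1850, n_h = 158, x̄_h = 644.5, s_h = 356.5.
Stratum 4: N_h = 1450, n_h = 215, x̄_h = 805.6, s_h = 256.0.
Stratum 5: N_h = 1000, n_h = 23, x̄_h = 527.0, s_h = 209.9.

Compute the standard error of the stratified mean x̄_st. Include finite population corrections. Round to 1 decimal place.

V̂(x̄_st) = Σ W_h² (1 − n_h/N_h) s_h²/n_h, with W_h = N_h/N and N = 6150:
  stratum 1: (1450/6150)²·(1 − 34/1450)·329.4²/34 = 173.24
  stratum 2: (400/6150)²·(1 − 15/400)·130.7²/15 = 4.63693
  stratum 3: (1850/6150)²·(1 − 158/1850)·356.5²/158 = 66.5708
  stratum 4: (1450/6150)²·(1 − 215/1450)·256.0²/215 = 14.432
  stratum 5: (1000/6150)²·(1 − 23/1000)·209.9²/23 = 49.4813
V̂(x̄_st) = 308.362
SE(x̄_st) = √308.362 = 17.5602

SE(x̄_st) ≈ 17.6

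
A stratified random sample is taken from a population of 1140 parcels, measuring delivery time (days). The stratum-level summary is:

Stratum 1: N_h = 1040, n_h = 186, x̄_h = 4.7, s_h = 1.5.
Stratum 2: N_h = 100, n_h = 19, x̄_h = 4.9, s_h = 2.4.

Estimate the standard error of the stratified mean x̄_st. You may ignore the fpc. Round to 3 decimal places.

V̂(x̄_st) = Σ W_h² s_h²/n_h, with W_h = N_h/N and N = 1140:
  stratum 1: (1040/1140)²·1.5²/186 = 0.0100676
  stratum 2: (100/1140)²·2.4²/19 = 0.0023327
V̂(x̄_st) = 0.0124003
SE(x̄_st) = √0.0124003 = 0.111357

SE(x̄_st) ≈ 0.111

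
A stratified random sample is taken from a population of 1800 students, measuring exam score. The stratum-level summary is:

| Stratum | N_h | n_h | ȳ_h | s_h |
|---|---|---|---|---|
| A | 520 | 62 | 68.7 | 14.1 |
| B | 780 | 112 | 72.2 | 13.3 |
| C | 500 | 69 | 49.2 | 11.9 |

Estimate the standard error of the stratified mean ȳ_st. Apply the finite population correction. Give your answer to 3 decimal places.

V̂(ȳ_st) = Σ W_h² (1 − n_h/N_h) s_h²/n_h, with W_h = N_h/N and N = 1800:
  stratum A: (520/1800)²·(1 − 62/520)·14.1²/62 = 0.235706
  stratum B: (780/1800)²·(1 − 112/780)·13.3²/112 = 0.253987
  stratum C: (500/1800)²·(1 − 69/500)·11.9²/69 = 0.136505
V̂(ȳ_st) = 0.626197
SE(ȳ_st) = √0.626197 = 0.791326

SE(ȳ_st) ≈ 0.791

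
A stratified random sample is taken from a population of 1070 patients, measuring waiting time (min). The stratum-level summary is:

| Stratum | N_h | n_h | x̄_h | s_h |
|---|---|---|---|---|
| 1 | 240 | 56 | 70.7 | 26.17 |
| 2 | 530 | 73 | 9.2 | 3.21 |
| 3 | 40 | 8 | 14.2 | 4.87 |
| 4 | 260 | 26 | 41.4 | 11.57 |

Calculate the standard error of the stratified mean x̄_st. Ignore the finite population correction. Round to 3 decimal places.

SE(x̄_st) ≈ 0.979

V̂(x̄_st) = Σ W_h² s_h²/n_h, with W_h = N_h/N and N = 1070:
  stratum 1: (240/1070)²·26.17²/56 = 0.615282
  stratum 2: (530/1070)²·3.21²/73 = 0.0346315
  stratum 3: (40/1070)²·4.87²/8 = 0.00414305
  stratum 4: (260/1070)²·11.57²/26 = 0.303999
V̂(x̄_st) = 0.958056
SE(x̄_st) = √0.958056 = 0.978803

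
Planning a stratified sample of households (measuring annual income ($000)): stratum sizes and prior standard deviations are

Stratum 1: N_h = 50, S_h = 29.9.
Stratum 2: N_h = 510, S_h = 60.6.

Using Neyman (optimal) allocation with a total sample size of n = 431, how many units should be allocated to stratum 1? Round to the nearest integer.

Neyman allocation: n_h = n · N_h S_h / Σ N_i S_i, with n = 431.
  stratum 1: N_h·S_h = 50·29.9 = 1495.00
  stratum 2: N_h·S_h = 510·60.6 = 30906.00
Σ N_h S_h = 32401.00
n for stratum 1 = 431·1495.00/32401.00 = 19.887 → 20

20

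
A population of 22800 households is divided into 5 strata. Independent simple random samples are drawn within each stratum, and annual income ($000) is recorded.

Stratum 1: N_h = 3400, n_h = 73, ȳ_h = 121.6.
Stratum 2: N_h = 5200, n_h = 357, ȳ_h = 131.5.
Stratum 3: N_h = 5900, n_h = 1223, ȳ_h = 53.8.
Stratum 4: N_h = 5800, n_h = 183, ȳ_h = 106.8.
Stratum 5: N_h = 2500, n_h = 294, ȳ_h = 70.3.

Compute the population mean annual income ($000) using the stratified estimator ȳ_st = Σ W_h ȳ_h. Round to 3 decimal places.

N = Σ N_h = 22800. Stratum weights W_h = N_h/N.
ȳ_st = (3400·121.6 + 5200·131.5 + 5900·53.8 + 5800·106.8 + 2500·70.3) / 22800 = 96.92325

ȳ_st ≈ 96.923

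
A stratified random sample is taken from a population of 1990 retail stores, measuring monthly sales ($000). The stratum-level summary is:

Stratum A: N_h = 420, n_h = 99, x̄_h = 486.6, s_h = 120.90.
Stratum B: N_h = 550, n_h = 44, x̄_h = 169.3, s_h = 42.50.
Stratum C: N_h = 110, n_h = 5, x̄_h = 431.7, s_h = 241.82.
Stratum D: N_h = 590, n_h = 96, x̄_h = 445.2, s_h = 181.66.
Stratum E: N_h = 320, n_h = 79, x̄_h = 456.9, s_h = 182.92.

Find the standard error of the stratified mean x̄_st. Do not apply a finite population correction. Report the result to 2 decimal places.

V̂(x̄_st) = Σ W_h² s_h²/n_h, with W_h = N_h/N and N = 1990:
  stratum A: (420/1990)²·120.90²/99 = 6.57673
  stratum B: (550/1990)²·42.50²/44 = 3.13577
  stratum C: (110/1990)²·241.82²/5 = 35.735
  stratum D: (590/1990)²·181.66²/96 = 30.2166
  stratum E: (320/1990)²·182.92²/79 = 10.9519
V̂(x̄_st) = 86.616
SE(x̄_st) = √86.616 = 9.30677

SE(x̄_st) ≈ 9.31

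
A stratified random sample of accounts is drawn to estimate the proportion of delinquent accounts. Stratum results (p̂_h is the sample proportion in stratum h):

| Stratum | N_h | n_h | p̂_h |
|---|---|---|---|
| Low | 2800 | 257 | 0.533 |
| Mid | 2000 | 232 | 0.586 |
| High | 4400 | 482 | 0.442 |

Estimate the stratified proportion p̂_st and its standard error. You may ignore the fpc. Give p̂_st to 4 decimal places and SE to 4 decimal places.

N = 9200; stratum weights W_h = N_h/N.
p̂_st = Σ W_h p̂_h = (2800·0.533 + 2000·0.586 + 4400·0.442)/9200 = 0.50100
V̂(p̂_st) = Σ W_h² p̂_h(1−p̂_h)/(n_h−1):
  stratum Low: (2800/9200)²·0.533·0.467/256 = 9.00626e-05
  stratum Mid: (2000/9200)²·0.586·0.414/231 = 4.9633e-05
  stratum High: (4400/9200)²·0.442·0.558/481 = 0.000117285
V̂(p̂_st) = 0.00025698; SE = √V̂ = 0.0160306

p̂_st ≈ 0.5010, SE ≈ 0.0160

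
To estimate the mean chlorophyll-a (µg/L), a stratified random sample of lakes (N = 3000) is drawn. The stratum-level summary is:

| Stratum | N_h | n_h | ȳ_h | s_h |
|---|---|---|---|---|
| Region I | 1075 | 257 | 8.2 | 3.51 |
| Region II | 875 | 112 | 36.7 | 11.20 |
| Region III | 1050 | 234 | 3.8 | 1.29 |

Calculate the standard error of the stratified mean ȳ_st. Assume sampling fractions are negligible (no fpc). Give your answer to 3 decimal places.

V̂(ȳ_st) = Σ W_h² s_h²/n_h, with W_h = N_h/N and N = 3000:
  stratum Region I: (1075/3000)²·3.51²/257 = 0.00615539
  stratum Region II: (875/3000)²·11.20²/112 = 0.0952778
  stratum Region III: (1050/3000)²·1.29²/234 = 0.000871163
V̂(ȳ_st) = 0.102304
SE(ȳ_st) = √0.102304 = 0.31985

SE(ȳ_st) ≈ 0.320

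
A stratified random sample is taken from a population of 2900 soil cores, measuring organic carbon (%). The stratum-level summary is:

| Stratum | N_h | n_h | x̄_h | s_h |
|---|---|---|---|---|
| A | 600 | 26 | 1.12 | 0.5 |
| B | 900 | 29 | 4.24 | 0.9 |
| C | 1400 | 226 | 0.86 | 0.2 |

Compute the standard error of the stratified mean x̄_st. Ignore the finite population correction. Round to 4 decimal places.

V̂(x̄_st) = Σ W_h² s_h²/n_h, with W_h = N_h/N and N = 2900:
  stratum A: (600/2900)²·0.5²/26 = 0.000411598
  stratum B: (900/2900)²·0.9²/29 = 0.00269015
  stratum C: (1400/2900)²·0.2²/226 = 4.12488e-05
V̂(x̄_st) = 0.00314299
SE(x̄_st) = √0.00314299 = 0.0560624

SE(x̄_st) ≈ 0.0561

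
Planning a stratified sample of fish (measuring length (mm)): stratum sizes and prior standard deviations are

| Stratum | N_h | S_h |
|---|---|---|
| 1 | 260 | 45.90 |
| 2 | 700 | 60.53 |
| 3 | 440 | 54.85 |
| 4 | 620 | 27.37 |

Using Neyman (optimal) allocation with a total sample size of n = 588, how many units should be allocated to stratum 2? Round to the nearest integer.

261

Neyman allocation: n_h = n · N_h S_h / Σ N_i S_i, with n = 588.
  stratum 1: N_h·S_h = 260·45.90 = 11934.00
  stratum 2: N_h·S_h = 700·60.53 = 42371.00
  stratum 3: N_h·S_h = 440·54.85 = 24134.00
  stratum 4: N_h·S_h = 620·27.37 = 16969.40
Σ N_h S_h = 95408.40
n for stratum 2 = 588·42371.00/95408.40 = 261.132 → 261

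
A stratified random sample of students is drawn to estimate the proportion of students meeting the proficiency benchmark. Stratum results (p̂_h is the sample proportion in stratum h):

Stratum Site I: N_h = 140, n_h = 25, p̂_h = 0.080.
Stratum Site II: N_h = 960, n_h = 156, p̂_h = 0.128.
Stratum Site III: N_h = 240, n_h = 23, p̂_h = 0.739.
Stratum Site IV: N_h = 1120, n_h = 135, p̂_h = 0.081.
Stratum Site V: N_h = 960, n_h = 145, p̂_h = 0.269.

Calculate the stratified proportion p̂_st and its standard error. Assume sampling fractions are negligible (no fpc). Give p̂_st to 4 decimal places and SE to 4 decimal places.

p̂_st ≈ 0.1931, SE ≈ 0.0165

N = 3420; stratum weights W_h = N_h/N.
p̂_st = Σ W_h p̂_h = (140·0.080 + 960·0.128 + 240·0.739 + 1120·0.081 + 960·0.269)/3420 = 0.19310
V̂(p̂_st) = Σ W_h² p̂_h(1−p̂_h)/(n_h−1):
  stratum Site I: (140/3420)²·0.080·0.920/24 = 5.1389e-06
  stratum Site II: (960/3420)²·0.128·0.872/155 = 5.67394e-05
  stratum Site III: (240/3420)²·0.739·0.261/22 = 4.3175e-05
  stratum Site IV: (1120/3420)²·0.081·0.919/134 = 5.95771e-05
  stratum Site V: (960/3420)²·0.269·0.731/144 = 0.000107596
V̂(p̂_st) = 0.000272227; SE = √V̂ = 0.0164993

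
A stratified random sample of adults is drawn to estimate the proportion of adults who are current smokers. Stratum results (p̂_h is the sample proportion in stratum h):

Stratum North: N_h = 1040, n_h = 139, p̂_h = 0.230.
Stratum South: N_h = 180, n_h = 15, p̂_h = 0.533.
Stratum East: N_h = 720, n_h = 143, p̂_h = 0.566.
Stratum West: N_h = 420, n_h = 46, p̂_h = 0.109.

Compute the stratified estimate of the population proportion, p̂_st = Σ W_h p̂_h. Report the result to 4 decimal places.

p̂_st ≈ 0.3341

N = 2360; stratum weights W_h = N_h/N.
p̂_st = Σ W_h p̂_h = (1040·0.230 + 180·0.533 + 720·0.566 + 420·0.109)/2360 = 0.33408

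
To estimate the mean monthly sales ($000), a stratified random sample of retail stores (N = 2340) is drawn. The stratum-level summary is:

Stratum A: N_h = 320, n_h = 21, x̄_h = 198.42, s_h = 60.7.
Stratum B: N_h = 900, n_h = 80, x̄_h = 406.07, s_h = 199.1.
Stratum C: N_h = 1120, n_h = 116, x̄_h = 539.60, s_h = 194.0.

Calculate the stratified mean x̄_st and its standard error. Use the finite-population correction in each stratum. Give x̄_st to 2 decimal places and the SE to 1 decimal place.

x̄_st ≈ 441.59, SE ≈ 11.7

x̄_st = Σ W_h x̄_h = (320·198.42 + 900·406.07 + 1120·539.60)/2340 = 441.58521
V̂(x̄_st) = Σ W_h² (1 − n_h/N_h) s_h²/n_h, with W_h = N_h/N and N = 2340:
  stratum A: (320/2340)²·(1 − 21/320)·60.7²/21 = 3.06583
  stratum B: (900/2340)²·(1 − 80/900)·199.1²/80 = 66.7847
  stratum C: (1120/2340)²·(1 − 116/1120)·194.0²/116 = 66.6293
V̂(x̄_st) = 136.48
SE(x̄_st) = √136.48 = 11.6825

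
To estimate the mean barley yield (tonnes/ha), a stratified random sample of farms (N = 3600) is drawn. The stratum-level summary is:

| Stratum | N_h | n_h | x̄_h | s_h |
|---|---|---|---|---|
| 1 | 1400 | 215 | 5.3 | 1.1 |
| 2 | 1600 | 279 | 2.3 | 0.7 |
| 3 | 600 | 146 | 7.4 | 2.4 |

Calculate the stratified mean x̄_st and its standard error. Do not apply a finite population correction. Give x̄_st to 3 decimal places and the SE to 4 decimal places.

x̄_st = Σ W_h x̄_h = (1400·5.3 + 1600·2.3 + 600·7.4)/3600 = 4.31667
V̂(x̄_st) = Σ W_h² s_h²/n_h, with W_h = N_h/N and N = 3600:
  stratum 1: (1400/3600)²·1.1²/215 = 0.000851134
  stratum 2: (1600/3600)²·0.7²/279 = 0.000346918
  stratum 3: (600/3600)²·2.4²/146 = 0.00109589
V̂(x̄_st) = 0.00229394
SE(x̄_st) = √0.00229394 = 0.0478951

x̄_st ≈ 4.317, SE ≈ 0.0479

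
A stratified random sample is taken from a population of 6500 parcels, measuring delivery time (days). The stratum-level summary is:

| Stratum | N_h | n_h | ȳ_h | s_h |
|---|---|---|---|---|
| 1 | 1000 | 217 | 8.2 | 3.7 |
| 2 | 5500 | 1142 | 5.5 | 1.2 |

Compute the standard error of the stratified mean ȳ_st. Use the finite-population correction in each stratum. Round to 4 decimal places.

SE(ȳ_st) ≈ 0.0434

V̂(ȳ_st) = Σ W_h² (1 − n_h/N_h) s_h²/n_h, with W_h = N_h/N and N = 6500:
  stratum 1: (1000/6500)²·(1 − 217/1000)·3.7²/217 = 0.00116917
  stratum 2: (5500/6500)²·(1 − 1142/5500)·1.2²/1142 = 0.000715352
V̂(ȳ_st) = 0.00188452
SE(ȳ_st) = √0.00188452 = 0.0434111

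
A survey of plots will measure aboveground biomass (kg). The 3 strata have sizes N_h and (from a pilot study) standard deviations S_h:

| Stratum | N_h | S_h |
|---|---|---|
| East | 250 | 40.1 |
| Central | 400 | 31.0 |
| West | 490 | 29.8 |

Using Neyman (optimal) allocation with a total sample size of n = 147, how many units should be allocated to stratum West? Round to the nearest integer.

Neyman allocation: n_h = n · N_h S_h / Σ N_i S_i, with n = 147.
  stratum East: N_h·S_h = 250·40.1 = 10025.00
  stratum Central: N_h·S_h = 400·31.0 = 12400.00
  stratum West: N_h·S_h = 490·29.8 = 14602.00
Σ N_h S_h = 37027.00
n for stratum West = 147·14602.00/37027.00 = 57.971 → 58

58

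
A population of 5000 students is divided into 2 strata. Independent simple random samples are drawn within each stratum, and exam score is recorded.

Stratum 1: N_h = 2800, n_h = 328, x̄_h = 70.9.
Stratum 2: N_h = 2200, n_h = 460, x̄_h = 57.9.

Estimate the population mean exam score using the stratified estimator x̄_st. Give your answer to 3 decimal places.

N = Σ N_h = 5000. Stratum weights W_h = N_h/N.
x̄_st = (2800·70.9 + 2200·57.9) / 5000 = 65.18000

x̄_st ≈ 65.180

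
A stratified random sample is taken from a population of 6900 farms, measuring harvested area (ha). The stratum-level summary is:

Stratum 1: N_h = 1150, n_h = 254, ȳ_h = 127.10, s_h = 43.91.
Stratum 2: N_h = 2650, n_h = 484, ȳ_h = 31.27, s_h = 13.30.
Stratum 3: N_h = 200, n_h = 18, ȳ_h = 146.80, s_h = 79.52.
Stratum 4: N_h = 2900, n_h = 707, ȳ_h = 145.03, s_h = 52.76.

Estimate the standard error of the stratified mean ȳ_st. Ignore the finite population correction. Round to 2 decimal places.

V̂(ȳ_st) = Σ W_h² s_h²/n_h, with W_h = N_h/N and N = 6900:
  stratum 1: (1150/6900)²·43.91²/254 = 0.210858
  stratum 2: (2650/6900)²·13.30²/484 = 0.0539078
  stratum 3: (200/6900)²·79.52²/18 = 0.295149
  stratum 4: (2900/6900)²·52.76²/707 = 0.695485
V̂(ȳ_st) = 1.2554
SE(ȳ_st) = √1.2554 = 1.12045

SE(ȳ_st) ≈ 1.12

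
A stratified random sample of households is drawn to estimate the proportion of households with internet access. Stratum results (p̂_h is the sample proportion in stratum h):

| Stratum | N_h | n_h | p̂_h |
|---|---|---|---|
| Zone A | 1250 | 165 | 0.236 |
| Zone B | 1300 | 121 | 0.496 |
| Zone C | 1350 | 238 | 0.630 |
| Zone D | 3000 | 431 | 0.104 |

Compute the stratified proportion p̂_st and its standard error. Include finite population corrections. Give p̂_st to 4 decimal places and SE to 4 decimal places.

N = 6900; stratum weights W_h = N_h/N.
p̂_st = Σ W_h p̂_h = (1250·0.236 + 1300·0.496 + 1350·0.630 + 3000·0.104)/6900 = 0.30468
V̂(p̂_st) = Σ W_h² (1 − n_h/N_h) p̂_h(1−p̂_h)/(n_h−1):
  stratum Zone A: (1250/6900)²·(1 − 165/1250)·0.236·0.764/164 = 3.13187e-05
  stratum Zone B: (1300/6900)²·(1 − 121/1300)·0.496·0.504/120 = 6.70641e-05
  stratum Zone C: (1350/6900)²·(1 − 238/1350)·0.630·0.370/237 = 3.10123e-05
  stratum Zone D: (3000/6900)²·(1 − 431/3000)·0.104·0.896/430 = 3.508e-05
V̂(p̂_st) = 0.000164475; SE = √V̂ = 0.0128248

p̂_st ≈ 0.3047, SE ≈ 0.0128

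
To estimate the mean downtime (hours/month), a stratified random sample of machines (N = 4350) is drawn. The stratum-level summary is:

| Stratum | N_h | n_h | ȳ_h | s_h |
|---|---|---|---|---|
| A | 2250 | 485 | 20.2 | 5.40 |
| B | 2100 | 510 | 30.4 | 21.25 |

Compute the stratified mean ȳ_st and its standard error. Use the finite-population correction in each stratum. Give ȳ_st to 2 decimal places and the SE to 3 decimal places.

ȳ_st ≈ 25.12, SE ≈ 0.411

ȳ_st = Σ W_h ȳ_h = (2250·20.2 + 2100·30.4)/4350 = 25.12414
V̂(ȳ_st) = Σ W_h² (1 − n_h/N_h) s_h²/n_h, with W_h = N_h/N and N = 4350:
  stratum A: (2250/4350)²·(1 − 485/2250)·5.40²/485 = 0.0126181
  stratum B: (2100/4350)²·(1 − 510/2100)·21.25²/510 = 0.156238
V̂(ȳ_st) = 0.168856
SE(ȳ_st) = √0.168856 = 0.410921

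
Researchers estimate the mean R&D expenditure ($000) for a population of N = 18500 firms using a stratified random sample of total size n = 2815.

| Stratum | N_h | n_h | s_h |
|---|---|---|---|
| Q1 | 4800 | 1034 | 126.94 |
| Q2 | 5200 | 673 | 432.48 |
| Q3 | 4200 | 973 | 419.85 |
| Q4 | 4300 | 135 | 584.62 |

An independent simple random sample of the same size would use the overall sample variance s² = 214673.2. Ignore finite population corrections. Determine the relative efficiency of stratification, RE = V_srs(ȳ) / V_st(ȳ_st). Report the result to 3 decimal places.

RE ≈ 0.451

V̂(ȳ_st) = Σ W_h² s_h²/n_h, with W_h = N_h/N and N = 18500:
  stratum Q1: (4800/18500)²·126.94²/1034 = 1.0491
  stratum Q2: (5200/18500)²·432.48²/673 = 21.9574
  stratum Q3: (4200/18500)²·419.85²/973 = 9.3375
  stratum Q4: (4300/18500)²·584.62²/135 = 136.775
V_st = 169.119
V_srs = s²/n = 214673.2/2815 = 76.2605
Relative efficiency = V_srs / V_st = 76.2605/169.119 = 0.4509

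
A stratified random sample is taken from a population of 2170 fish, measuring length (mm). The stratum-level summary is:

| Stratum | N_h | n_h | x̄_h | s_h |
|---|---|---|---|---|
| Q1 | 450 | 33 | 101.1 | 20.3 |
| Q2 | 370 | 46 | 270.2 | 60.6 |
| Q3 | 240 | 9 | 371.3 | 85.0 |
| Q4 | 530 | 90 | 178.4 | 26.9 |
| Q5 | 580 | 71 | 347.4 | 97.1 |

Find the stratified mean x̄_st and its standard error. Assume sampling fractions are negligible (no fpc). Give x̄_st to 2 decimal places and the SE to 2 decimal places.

x̄_st ≈ 244.53, SE ≈ 4.76

x̄_st = Σ W_h x̄_h = (450·101.1 + 370·270.2 + 240·371.3 + 530·178.4 + 580·347.4)/2170 = 244.52765
V̂(x̄_st) = Σ W_h² s_h²/n_h, with W_h = N_h/N and N = 2170:
  stratum Q1: (450/2170)²·20.3²/33 = 0.537012
  stratum Q2: (370/2170)²·60.6²/46 = 2.32098
  stratum Q3: (240/2170)²·85.0²/9 = 9.8197
  stratum Q4: (530/2170)²·26.9²/90 = 0.479617
  stratum Q5: (580/2170)²·97.1²/71 = 9.48673
V̂(x̄_st) = 22.644
SE(x̄_st) = √22.644 = 4.75858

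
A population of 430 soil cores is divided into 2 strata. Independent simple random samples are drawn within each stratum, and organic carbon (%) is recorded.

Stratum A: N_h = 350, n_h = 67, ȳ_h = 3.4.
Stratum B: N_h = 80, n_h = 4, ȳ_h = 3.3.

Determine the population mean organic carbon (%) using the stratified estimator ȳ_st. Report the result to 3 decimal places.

N = Σ N_h = 430. Stratum weights W_h = N_h/N.
ȳ_st = (350·3.4 + 80·3.3) / 430 = 3.38140

ȳ_st ≈ 3.381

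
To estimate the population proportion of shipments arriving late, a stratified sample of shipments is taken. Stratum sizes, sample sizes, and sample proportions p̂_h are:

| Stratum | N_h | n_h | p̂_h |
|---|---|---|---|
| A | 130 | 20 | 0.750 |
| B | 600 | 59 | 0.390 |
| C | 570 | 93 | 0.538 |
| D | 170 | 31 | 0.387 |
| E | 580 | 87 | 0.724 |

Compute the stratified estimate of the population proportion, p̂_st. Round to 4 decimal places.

N = 2050; stratum weights W_h = N_h/N.
p̂_st = Σ W_h p̂_h = (130·0.750 + 600·0.390 + 570·0.538 + 170·0.387 + 580·0.724)/2050 = 0.54823

p̂_st ≈ 0.5482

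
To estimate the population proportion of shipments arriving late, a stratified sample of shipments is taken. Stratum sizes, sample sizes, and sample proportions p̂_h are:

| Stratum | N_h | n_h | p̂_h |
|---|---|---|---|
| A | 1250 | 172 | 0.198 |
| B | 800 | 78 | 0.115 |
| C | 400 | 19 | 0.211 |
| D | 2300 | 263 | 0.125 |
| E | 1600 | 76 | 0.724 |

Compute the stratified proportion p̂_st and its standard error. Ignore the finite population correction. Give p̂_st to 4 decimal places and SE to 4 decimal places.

p̂_st ≈ 0.2945, SE ≈ 0.0178

N = 6350; stratum weights W_h = N_h/N.
p̂_st = Σ W_h p̂_h = (1250·0.198 + 800·0.115 + 400·0.211 + 2300·0.125 + 1600·0.724)/6350 = 0.29446
V̂(p̂_st) = Σ W_h² p̂_h(1−p̂_h)/(n_h−1):
  stratum A: (1250/6350)²·0.198·0.802/171 = 3.59845e-05
  stratum B: (800/6350)²·0.115·0.885/77 = 2.09789e-05
  stratum C: (400/6350)²·0.211·0.789/18 = 3.66994e-05
  stratum D: (2300/6350)²·0.125·0.875/262 = 5.47678e-05
  stratum E: (1600/6350)²·0.724·0.276/75 = 0.000169153
V̂(p̂_st) = 0.000317583; SE = √V̂ = 0.0178209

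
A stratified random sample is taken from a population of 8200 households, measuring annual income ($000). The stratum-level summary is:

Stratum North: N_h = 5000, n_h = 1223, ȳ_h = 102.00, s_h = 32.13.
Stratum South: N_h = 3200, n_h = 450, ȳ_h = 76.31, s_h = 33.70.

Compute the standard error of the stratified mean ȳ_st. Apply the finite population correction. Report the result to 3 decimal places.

V̂(ȳ_st) = Σ W_h² (1 − n_h/N_h) s_h²/n_h, with W_h = N_h/N and N = 8200:
  stratum North: (5000/8200)²·(1 − 1223/5000)·32.13²/1223 = 0.237074
  stratum South: (3200/8200)²·(1 − 450/3200)·33.70²/450 = 0.330295
V̂(ȳ_st) = 0.567369
SE(ȳ_st) = √0.567369 = 0.753239

SE(ȳ_st) ≈ 0.753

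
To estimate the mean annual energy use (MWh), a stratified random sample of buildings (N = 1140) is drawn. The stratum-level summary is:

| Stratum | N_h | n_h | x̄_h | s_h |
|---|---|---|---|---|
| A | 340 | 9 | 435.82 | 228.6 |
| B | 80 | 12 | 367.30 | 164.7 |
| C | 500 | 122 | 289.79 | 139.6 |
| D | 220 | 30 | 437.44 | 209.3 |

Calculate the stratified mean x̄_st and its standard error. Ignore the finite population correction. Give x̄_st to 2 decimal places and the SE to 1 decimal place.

x̄_st ≈ 367.28, SE ≈ 24.8

x̄_st = Σ W_h x̄_h = (340·435.82 + 80·367.30 + 500·289.79 + 220·437.44)/1140 = 367.27596
V̂(x̄_st) = Σ W_h² s_h²/n_h, with W_h = N_h/N and N = 1140:
  stratum A: (340/1140)²·228.6²/9 = 516.485
  stratum B: (80/1140)²·164.7²/12 = 11.1321
  stratum C: (500/1140)²·139.6²/122 = 30.7285
  stratum D: (220/1140)²·209.3²/30 = 54.3817
V̂(x̄_st) = 612.728
SE(x̄_st) = √612.728 = 24.7533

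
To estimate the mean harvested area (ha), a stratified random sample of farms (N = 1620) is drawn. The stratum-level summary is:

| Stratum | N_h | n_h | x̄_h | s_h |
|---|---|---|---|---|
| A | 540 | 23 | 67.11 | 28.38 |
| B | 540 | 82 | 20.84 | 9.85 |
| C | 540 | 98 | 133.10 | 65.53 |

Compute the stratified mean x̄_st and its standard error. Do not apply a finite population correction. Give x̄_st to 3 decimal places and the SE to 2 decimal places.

x̄_st ≈ 73.683, SE ≈ 2.98

x̄_st = Σ W_h x̄_h = (540·67.11 + 540·20.84 + 540·133.10)/1620 = 73.68333
V̂(x̄_st) = Σ W_h² s_h²/n_h, with W_h = N_h/N and N = 1620:
  stratum A: (540/1620)²·28.38²/23 = 3.89094
  stratum B: (540/1620)²·9.85²/82 = 0.131467
  stratum C: (540/1620)²·65.53²/98 = 4.86869
V̂(x̄_st) = 8.89109
SE(x̄_st) = √8.89109 = 2.98179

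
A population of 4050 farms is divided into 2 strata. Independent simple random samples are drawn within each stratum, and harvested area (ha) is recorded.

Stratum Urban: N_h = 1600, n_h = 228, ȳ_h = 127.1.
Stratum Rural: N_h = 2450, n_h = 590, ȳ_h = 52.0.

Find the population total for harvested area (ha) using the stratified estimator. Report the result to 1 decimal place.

τ̂_st = Σ N_h ȳ_h = 1600·127.1 + 2450·52.0 = 330760.0

τ̂_st ≈ 330760.0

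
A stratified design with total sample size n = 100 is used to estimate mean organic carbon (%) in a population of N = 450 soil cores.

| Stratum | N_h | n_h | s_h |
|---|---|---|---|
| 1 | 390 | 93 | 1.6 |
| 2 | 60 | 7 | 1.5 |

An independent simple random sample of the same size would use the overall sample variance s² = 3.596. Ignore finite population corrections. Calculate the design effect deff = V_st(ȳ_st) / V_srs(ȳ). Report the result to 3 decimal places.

deff ≈ 0.734

V̂(ȳ_st) = Σ W_h² s_h²/n_h, with W_h = N_h/N and N = 450:
  stratum 1: (390/450)²·1.6²/93 = 0.0206757
  stratum 2: (60/450)²·1.5²/7 = 0.00571429
V_st = 0.02639
V_srs = s²/n = 3.596/100 = 0.03596
deff = V_st / V_srs = 0.02639/0.03596 = 0.7339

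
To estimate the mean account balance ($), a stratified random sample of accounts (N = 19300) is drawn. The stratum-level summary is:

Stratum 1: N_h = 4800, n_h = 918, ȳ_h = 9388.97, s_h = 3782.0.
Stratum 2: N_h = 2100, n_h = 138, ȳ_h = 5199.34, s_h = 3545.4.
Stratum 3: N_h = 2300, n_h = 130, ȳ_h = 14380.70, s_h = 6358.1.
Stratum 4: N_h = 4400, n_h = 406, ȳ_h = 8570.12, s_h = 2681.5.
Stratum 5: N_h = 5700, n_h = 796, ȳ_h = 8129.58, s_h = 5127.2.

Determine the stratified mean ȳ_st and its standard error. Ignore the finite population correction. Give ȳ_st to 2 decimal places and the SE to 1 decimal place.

ȳ_st = Σ W_h ȳ_h = (4800·9388.97 + 2100·5199.34 + 2300·14380.70 + 4400·8570.12 + 5700·8129.58)/19300 = 8969.34788
V̂(ȳ_st) = Σ W_h² s_h²/n_h, with W_h = N_h/N and N = 19300:
  stratum 1: (4800/19300)²·3782.0²/918 = 963.759
  stratum 2: (2100/19300)²·3545.4²/138 = 1078.39
  stratum 3: (2300/19300)²·6358.1²/130 = 4416.24
  stratum 4: (4400/19300)²·2681.5²/406 = 920.493
  stratum 5: (5700/19300)²·5127.2²/796 = 2880.6
V̂(ȳ_st) = 10259.5
SE(ȳ_st) = √10259.5 = 101.289

ȳ_st ≈ 8969.35, SE ≈ 101.3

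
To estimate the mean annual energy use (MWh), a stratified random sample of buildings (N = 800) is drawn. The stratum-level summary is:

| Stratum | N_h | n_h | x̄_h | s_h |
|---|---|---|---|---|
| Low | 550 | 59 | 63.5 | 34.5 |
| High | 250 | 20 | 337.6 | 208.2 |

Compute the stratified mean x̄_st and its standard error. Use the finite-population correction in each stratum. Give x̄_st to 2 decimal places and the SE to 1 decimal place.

x̄_st ≈ 149.16, SE ≈ 14.3

x̄_st = Σ W_h x̄_h = (550·63.5 + 250·337.6)/800 = 149.15625
V̂(x̄_st) = Σ W_h² (1 − n_h/N_h) s_h²/n_h, with W_h = N_h/N and N = 800:
  stratum Low: (550/800)²·(1 − 59/550)·34.5²/59 = 8.51237
  stratum High: (250/800)²·(1 − 20/250)·208.2²/20 = 194.724
V̂(x̄_st) = 203.236
SE(x̄_st) = √203.236 = 14.2561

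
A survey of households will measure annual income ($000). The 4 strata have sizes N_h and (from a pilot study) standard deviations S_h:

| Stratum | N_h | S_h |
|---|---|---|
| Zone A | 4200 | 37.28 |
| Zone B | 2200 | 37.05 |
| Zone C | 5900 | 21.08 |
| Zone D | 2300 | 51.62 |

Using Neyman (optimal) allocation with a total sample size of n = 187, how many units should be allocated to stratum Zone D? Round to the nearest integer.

Neyman allocation: n_h = n · N_h S_h / Σ N_i S_i, with n = 187.
  stratum Zone A: N_h·S_h = 4200·37.28 = 156576.00
  stratum Zone B: N_h·S_h = 2200·37.05 = 81510.00
  stratum Zone C: N_h·S_h = 5900·21.08 = 124372.00
  stratum Zone D: N_h·S_h = 2300·51.62 = 118726.00
Σ N_h S_h = 481184.00
n for stratum Zone D = 187·118726.00/481184.00 = 46.140 → 46

46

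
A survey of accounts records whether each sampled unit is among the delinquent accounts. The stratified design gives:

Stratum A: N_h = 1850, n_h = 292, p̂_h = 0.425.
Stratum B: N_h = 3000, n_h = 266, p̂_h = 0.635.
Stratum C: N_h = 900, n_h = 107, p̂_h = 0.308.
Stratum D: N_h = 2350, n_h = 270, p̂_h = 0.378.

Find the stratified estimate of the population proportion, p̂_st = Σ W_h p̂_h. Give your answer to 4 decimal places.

N = 8100; stratum weights W_h = N_h/N.
p̂_st = Σ W_h p̂_h = (1850·0.425 + 3000·0.635 + 900·0.308 + 2350·0.378)/8100 = 0.47614

p̂_st ≈ 0.4761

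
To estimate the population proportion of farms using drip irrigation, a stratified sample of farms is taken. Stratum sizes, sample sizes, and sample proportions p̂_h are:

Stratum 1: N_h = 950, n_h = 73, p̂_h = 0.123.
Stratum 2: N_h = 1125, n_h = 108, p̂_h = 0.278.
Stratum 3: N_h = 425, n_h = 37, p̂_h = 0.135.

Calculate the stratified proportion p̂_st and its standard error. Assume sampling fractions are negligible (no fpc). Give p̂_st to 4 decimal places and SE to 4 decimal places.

N = 2500; stratum weights W_h = N_h/N.
p̂_st = Σ W_h p̂_h = (950·0.123 + 1125·0.278 + 425·0.135)/2500 = 0.19479
V̂(p̂_st) = Σ W_h² p̂_h(1−p̂_h)/(n_h−1):
  stratum 1: (950/2500)²·0.123·0.877/72 = 0.000216341
  stratum 2: (1125/2500)²·0.278·0.722/107 = 0.00037986
  stratum 3: (425/2500)²·0.135·0.865/36 = 9.37444e-05
V̂(p̂_st) = 0.000689945; SE = √V̂ = 0.0262668

p̂_st ≈ 0.1948, SE ≈ 0.0263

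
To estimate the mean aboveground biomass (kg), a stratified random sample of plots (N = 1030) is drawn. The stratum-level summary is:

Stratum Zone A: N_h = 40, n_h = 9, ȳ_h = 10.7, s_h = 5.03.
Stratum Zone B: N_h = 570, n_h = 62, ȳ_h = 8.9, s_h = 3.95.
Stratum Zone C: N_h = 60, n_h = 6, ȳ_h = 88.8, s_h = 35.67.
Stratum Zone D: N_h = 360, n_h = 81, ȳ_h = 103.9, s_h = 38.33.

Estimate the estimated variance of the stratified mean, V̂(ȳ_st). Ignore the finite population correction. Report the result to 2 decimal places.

V̂(ȳ_st) = Σ W_h² s_h²/n_h, with W_h = N_h/N and N = 1030:
  stratum Zone A: (40/1030)²·5.03²/9 = 0.00423974
  stratum Zone B: (570/1030)²·3.95²/62 = 0.0770687
  stratum Zone C: (60/1030)²·35.67²/6 = 0.719587
  stratum Zone D: (360/1030)²·38.33²/81 = 2.21576
V̂(ȳ_st) = 3.01666

V̂(ȳ_st) ≈ 3.02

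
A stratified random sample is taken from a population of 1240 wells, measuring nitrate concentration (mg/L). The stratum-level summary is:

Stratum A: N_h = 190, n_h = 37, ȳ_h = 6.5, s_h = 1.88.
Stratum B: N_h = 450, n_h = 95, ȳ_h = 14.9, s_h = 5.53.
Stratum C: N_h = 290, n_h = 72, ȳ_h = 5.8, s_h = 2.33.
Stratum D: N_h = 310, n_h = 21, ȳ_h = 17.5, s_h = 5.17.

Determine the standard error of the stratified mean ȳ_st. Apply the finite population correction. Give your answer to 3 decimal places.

SE(ȳ_st) ≈ 0.335

V̂(ȳ_st) = Σ W_h² (1 − n_h/N_h) s_h²/n_h, with W_h = N_h/N and N = 1240:
  stratum A: (190/1240)²·(1 − 37/190)·1.88²/37 = 0.00180599
  stratum B: (450/1240)²·(1 − 95/450)·5.53²/95 = 0.0334445
  stratum C: (290/1240)²·(1 − 72/290)·2.33²/72 = 0.00310021
  stratum D: (310/1240)²·(1 − 21/310)·5.17²/21 = 0.0741614
V̂(ȳ_st) = 0.112512
SE(ȳ_st) = √0.112512 = 0.335428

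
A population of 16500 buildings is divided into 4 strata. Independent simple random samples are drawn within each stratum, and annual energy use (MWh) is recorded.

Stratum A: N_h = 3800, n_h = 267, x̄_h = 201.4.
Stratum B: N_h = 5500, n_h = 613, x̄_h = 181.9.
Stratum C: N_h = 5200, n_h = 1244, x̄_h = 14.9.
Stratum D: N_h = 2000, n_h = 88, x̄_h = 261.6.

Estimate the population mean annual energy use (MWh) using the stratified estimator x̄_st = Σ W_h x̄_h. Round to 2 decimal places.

N = Σ N_h = 16500. Stratum weights W_h = N_h/N.
x̄_st = (3800·201.4 + 5500·181.9 + 5200·14.9 + 2000·261.6) / 16500 = 143.4212

x̄_st ≈ 143.42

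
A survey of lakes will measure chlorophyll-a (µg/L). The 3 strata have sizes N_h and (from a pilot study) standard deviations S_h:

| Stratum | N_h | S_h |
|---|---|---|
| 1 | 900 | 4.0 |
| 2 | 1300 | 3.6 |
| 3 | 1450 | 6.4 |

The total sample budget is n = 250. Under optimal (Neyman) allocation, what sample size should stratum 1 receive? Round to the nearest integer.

51

Neyman allocation: n_h = n · N_h S_h / Σ N_i S_i, with n = 250.
  stratum 1: N_h·S_h = 900·4.0 = 3600.00
  stratum 2: N_h·S_h = 1300·3.6 = 4680.00
  stratum 3: N_h·S_h = 1450·6.4 = 9280.00
Σ N_h S_h = 17560.00
n for stratum 1 = 250·3600.00/17560.00 = 51.253 → 51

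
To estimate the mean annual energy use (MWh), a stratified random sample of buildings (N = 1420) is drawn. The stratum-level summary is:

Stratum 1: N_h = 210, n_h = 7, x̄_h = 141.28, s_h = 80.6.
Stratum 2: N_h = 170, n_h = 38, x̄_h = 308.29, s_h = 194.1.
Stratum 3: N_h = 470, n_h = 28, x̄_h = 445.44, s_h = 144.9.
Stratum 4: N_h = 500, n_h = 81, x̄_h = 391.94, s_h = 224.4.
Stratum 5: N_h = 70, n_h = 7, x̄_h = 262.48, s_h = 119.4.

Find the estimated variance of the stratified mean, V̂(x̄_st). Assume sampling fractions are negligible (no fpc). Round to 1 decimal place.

V̂(x̄_st) = Σ W_h² s_h²/n_h, with W_h = N_h/N and N = 1420:
  stratum 1: (210/1420)²·80.6²/7 = 20.2971
  stratum 2: (170/1420)²·194.1²/38 = 14.2098
  stratum 3: (470/1420)²·144.9²/28 = 82.1481
  stratum 4: (500/1420)²·224.4²/81 = 77.0769
  stratum 5: (70/1420)²·119.4²/7 = 4.94914
V̂(x̄_st) = 198.681

V̂(x̄_st) ≈ 198.7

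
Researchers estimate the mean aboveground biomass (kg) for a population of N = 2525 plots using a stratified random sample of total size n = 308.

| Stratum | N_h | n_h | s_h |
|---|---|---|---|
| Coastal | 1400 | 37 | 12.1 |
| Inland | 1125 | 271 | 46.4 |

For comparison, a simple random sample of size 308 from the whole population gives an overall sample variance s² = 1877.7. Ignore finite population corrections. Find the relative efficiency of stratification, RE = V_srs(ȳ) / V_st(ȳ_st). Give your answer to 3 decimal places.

RE ≈ 2.182

V̂(ȳ_st) = Σ W_h² s_h²/n_h, with W_h = N_h/N and N = 2525:
  stratum Coastal: (1400/2525)²·12.1²/37 = 1.21647
  stratum Inland: (1125/2525)²·46.4²/271 = 1.57706
V_st = 2.79354
V_srs = s²/n = 1877.7/308 = 6.09643
Relative efficiency = V_srs / V_st = 6.09643/2.79354 = 2.1823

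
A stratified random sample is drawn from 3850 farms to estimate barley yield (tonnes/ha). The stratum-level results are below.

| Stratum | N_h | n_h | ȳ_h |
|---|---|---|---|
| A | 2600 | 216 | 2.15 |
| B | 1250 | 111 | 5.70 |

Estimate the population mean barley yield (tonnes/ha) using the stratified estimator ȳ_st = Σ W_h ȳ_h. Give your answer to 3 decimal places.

N = Σ N_h = 3850. Stratum weights W_h = N_h/N.
ȳ_st = (2600·2.15 + 1250·5.70) / 3850 = 3.30260

ȳ_st ≈ 3.303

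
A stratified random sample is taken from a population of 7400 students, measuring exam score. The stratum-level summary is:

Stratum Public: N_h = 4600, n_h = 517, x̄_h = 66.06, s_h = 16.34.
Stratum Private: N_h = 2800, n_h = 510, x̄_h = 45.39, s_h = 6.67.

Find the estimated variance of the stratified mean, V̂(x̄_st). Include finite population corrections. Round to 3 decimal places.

V̂(x̄_st) = Σ W_h² (1 − n_h/N_h) s_h²/n_h, with W_h = N_h/N and N = 7400:
  stratum Public: (4600/7400)²·(1 − 517/4600)·16.34²/517 = 0.177128
  stratum Private: (2800/7400)²·(1 − 510/2800)·6.67²/510 = 0.0102144
V̂(x̄_st) = 0.187342

V̂(x̄_st) ≈ 0.187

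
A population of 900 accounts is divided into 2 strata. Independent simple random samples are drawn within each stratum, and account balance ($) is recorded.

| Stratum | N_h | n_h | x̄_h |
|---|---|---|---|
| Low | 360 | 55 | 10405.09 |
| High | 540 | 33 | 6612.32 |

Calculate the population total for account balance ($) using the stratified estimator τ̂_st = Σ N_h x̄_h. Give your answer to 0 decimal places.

τ̂_st = Σ N_h x̄_h = 360·10405.09 + 540·6612.32 = 7316485

τ̂_st ≈ 7316485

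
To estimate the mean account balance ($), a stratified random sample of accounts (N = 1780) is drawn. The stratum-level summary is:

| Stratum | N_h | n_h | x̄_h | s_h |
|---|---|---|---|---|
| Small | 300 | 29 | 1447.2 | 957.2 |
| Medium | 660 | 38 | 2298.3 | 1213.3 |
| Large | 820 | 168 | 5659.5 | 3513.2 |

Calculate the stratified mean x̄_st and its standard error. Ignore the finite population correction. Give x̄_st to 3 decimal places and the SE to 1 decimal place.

x̄_st = Σ W_h x̄_h = (300·1447.2 + 660·2298.3 + 820·5659.5)/1780 = 3703.27416
V̂(x̄_st) = Σ W_h² s_h²/n_h, with W_h = N_h/N and N = 1780:
  stratum Small: (300/1780)²·957.2²/29 = 897.449
  stratum Medium: (660/1780)²·1213.3²/38 = 5325.99
  stratum Large: (820/1780)²·3513.2²/168 = 15591.4
V̂(x̄_st) = 21814.8
SE(x̄_st) = √21814.8 = 147.698

x̄_st ≈ 3703.274, SE ≈ 147.7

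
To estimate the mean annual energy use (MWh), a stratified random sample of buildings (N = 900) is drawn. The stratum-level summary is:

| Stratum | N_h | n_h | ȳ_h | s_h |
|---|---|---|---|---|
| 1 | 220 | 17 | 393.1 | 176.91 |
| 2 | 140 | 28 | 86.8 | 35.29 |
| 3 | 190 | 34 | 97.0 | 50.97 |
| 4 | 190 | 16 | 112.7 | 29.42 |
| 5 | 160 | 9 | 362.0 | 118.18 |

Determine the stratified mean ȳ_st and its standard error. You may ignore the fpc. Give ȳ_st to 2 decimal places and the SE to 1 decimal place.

ȳ_st = Σ W_h ȳ_h = (220·393.1 + 140·86.8 + 190·97.0 + 190·112.7 + 160·362.0)/900 = 218.21889
V̂(ȳ_st) = Σ W_h² s_h²/n_h, with W_h = N_h/N and N = 900:
  stratum 1: (220/900)²·176.91²/17 = 110.006
  stratum 2: (140/900)²·35.29²/28 = 1.07626
  stratum 3: (190/900)²·50.97²/34 = 3.40543
  stratum 4: (190/900)²·29.42²/16 = 2.41095
  stratum 5: (160/900)²·118.18²/9 = 49.0456
V̂(ȳ_st) = 165.944
SE(ȳ_st) = √165.944 = 12.8819

ȳ_st ≈ 218.22, SE ≈ 12.9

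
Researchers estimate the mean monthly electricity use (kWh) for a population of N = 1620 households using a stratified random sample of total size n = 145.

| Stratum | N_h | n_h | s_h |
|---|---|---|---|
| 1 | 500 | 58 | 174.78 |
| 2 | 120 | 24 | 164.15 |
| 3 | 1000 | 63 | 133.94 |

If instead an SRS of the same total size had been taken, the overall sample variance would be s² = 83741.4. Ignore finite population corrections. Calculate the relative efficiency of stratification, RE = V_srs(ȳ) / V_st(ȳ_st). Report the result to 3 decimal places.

V̂(ȳ_st) = Σ W_h² s_h²/n_h, with W_h = N_h/N and N = 1620:
  stratum 1: (500/1620)²·174.78²/58 = 50.1725
  stratum 2: (120/1620)²·164.15²/24 = 6.16032
  stratum 3: (1000/1620)²·133.94²/63 = 108.505
V_st = 164.838
V_srs = s²/n = 83741.4/145 = 577.527
Relative efficiency = V_srs / V_st = 577.527/164.838 = 3.5036

RE ≈ 3.504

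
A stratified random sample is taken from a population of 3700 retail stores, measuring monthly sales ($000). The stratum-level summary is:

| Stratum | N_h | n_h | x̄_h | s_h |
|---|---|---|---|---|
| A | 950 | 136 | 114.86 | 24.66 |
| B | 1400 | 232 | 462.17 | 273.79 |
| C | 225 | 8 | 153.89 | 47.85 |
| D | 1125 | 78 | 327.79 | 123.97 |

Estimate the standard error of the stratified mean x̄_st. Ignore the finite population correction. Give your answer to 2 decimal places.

SE(x̄_st) ≈ 8.11

V̂(x̄_st) = Σ W_h² s_h²/n_h, with W_h = N_h/N and N = 3700:
  stratum A: (950/3700)²·24.66²/136 = 0.294775
  stratum B: (1400/3700)²·273.79²/232 = 46.2594
  stratum C: (225/3700)²·47.85²/8 = 1.05837
  stratum D: (1125/3700)²·123.97²/78 = 18.2155
V̂(x̄_st) = 65.828
SE(x̄_st) = √65.828 = 8.11344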